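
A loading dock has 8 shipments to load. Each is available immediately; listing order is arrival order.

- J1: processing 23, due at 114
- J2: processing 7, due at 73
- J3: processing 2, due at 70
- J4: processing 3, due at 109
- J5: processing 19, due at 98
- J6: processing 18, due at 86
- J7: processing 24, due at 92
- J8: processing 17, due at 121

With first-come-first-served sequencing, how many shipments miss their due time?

FIFO (arrival order): J1 J2 J3 J4 J5 J6 J7 J8.
J1: 0→23, due 114, tardiness 0
J2: 23→30, due 73, tardiness 0
J3: 30→32, due 70, tardiness 0
J4: 32→35, due 109, tardiness 0
J5: 35→54, due 98, tardiness 0
J6: 54→72, due 86, tardiness 0
J7: 72→96, due 92, tardiness 4
J8: 96→113, due 121, tardiness 0
Late shipments: 1.

1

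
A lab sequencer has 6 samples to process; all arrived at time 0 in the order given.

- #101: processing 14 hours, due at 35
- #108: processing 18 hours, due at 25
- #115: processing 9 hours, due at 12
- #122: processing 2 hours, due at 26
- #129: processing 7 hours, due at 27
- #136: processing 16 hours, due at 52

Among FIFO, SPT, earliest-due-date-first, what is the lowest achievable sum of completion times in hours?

175

FIFO (arrival order): #101 #108 #115 #122 #129 #136.
#101: 0→14
#108: 14→32
#115: 32→41
#122: 41→43
#129: 43→50
#136: 50→66
Sum = 14+32+41+43+50+66 = 246.
SPT (increasing processing time): #122 #129 #115 #101 #136 #108.
#122: 0→2
#129: 2→9
#115: 9→18
#101: 18→32
#136: 32→48
#108: 48→66
Sum = 2+9+18+32+48+66 = 175.
EDD (increasing due date): #115 #108 #122 #129 #101 #136.
#115: 0→9
#108: 9→27
#122: 27→29
#129: 29→36
#101: 36→50
#136: 50→66
Sum = 9+27+29+36+50+66 = 217.
FIFO 246, SPT 175, EDD 217 → minimum 175.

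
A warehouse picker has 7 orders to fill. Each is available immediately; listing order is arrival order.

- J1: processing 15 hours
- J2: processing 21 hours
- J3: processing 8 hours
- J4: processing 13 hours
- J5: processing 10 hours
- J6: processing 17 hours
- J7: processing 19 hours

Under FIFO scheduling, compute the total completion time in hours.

FIFO (arrival order): J1 J2 J3 J4 J5 J6 J7.
J1: 0→15
J2: 15→36
J3: 36→44
J4: 44→57
J5: 57→67
J6: 67→84
J7: 84→103
Sum = 15+36+44+57+67+84+103 = 406.

406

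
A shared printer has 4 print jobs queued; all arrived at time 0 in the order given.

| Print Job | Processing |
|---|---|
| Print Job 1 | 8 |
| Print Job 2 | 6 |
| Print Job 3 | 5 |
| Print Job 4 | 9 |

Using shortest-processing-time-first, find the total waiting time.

35

SPT (increasing processing time): Print Job 3 Print Job 2 Print Job 1 Print Job 4.
Print Job 3: waits 0, runs 0→5
Print Job 2: waits 5, runs 5→11
Print Job 1: waits 11, runs 11→19
Print Job 4: waits 19, runs 19→28
Sum = 0+5+11+19 = 35.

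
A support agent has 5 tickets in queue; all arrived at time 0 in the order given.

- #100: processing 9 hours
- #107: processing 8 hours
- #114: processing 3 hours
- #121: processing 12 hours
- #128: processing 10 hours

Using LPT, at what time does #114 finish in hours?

42

LPT (decreasing processing time): #121 #128 #100 #107 #114.
#121: 0→12
#128: 12→22
#100: 22→31
#107: 31→39
#114: 39→42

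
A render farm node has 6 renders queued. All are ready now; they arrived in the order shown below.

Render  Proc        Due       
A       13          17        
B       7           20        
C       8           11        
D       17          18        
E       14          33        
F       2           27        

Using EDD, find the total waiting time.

159

EDD (increasing due date): C A D B F E.
C: waits 0, runs 0→8
A: waits 8, runs 8→21
D: waits 21, runs 21→38
B: waits 38, runs 38→45
F: waits 45, runs 45→47
E: waits 47, runs 47→61
Sum = 0+8+21+38+45+47 = 159.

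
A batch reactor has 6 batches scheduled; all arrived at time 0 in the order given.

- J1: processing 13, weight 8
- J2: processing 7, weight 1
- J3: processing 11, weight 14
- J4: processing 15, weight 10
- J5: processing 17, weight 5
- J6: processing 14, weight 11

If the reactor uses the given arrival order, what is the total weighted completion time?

FIFO (arrival order): J1 J2 J3 J4 J5 J6.
J1: finishes 13, weight 8, w·C = 104
J2: finishes 20, weight 1, w·C = 20
J3: finishes 31, weight 14, w·C = 434
J4: finishes 46, weight 10, w·C = 460
J5: finishes 63, weight 5, w·C = 315
J6: finishes 77, weight 11, w·C = 847
Sum = 104+20+434+460+315+847 = 2180.

2180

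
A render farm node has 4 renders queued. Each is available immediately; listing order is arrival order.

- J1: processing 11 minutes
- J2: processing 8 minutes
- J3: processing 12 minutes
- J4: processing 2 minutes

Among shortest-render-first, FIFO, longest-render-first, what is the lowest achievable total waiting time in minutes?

33

SPT (increasing processing time): J4 J2 J1 J3.
J4: waits 0, runs 0→2
J2: waits 2, runs 2→10
J1: waits 10, runs 10→21
J3: waits 21, runs 21→33
Sum = 0+2+10+21 = 33.
FIFO (arrival order): J1 J2 J3 J4.
J1: waits 0, runs 0→11
J2: waits 11, runs 11→19
J3: waits 19, runs 19→31
J4: waits 31, runs 31→33
Sum = 0+11+19+31 = 61.
LPT (decreasing processing time): J3 J1 J2 J4.
J3: waits 0, runs 0→12
J1: waits 12, runs 12→23
J2: waits 23, runs 23→31
J4: waits 31, runs 31→33
Sum = 0+12+23+31 = 66.
SPT 33, FIFO 61, LPT 66 → minimum 33.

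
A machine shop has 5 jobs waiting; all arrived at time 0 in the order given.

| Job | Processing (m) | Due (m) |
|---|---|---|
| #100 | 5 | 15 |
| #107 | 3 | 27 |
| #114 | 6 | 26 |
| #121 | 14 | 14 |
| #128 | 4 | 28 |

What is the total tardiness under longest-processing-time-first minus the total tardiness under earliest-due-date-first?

7

LPT (decreasing processing time): #121 #114 #100 #128 #107.
#121: 0→14, due 14, tardiness 0
#114: 14→20, due 26, tardiness 0
#100: 20→25, due 15, tardiness 10
#128: 25→29, due 28, tardiness 1
#107: 29→32, due 27, tardiness 5
Sum = 0+0+10+1+5 = 16.
EDD (increasing due date): #121 #100 #114 #107 #128.
#121: 0→14, due 14, tardiness 0
#100: 14→19, due 15, tardiness 4
#114: 19→25, due 26, tardiness 0
#107: 25→28, due 27, tardiness 1
#128: 28→32, due 28, tardiness 4
Sum = 0+4+0+1+4 = 9.
Difference = 16 − 9 = 7.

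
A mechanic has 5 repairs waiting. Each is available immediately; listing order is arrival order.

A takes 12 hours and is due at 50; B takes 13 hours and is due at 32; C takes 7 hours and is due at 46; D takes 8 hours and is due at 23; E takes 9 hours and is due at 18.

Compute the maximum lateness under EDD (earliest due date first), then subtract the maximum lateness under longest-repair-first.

EDD (increasing due date): E D B C A.
E: 0→9, due 18, lateness -9
D: 9→17, due 23, lateness -6
B: 17→30, due 32, lateness -2
C: 30→37, due 46, lateness -9
A: 37→49, due 50, lateness -1
Maximum = -1.
LPT (decreasing processing time): B A E D C.
B: 0→13, due 32, lateness -19
A: 13→25, due 50, lateness -25
E: 25→34, due 18, lateness 16
D: 34→42, due 23, lateness 19
C: 42→49, due 46, lateness 3
Maximum = 19.
Difference = -1 − 19 = -20.

-20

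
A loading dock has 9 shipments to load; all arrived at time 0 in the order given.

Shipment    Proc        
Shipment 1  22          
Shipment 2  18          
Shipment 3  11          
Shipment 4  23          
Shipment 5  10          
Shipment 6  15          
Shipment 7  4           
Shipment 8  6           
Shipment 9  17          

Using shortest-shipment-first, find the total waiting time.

SPT (increasing processing time): Shipment 7 Shipment 8 Shipment 5 Shipment 3 Shipment 6 Shipment 9 Shipment 2 Shipment 1 Shipment 4.
Shipment 7: waits 0, runs 0→4
Shipment 8: waits 4, runs 4→10
Shipment 5: waits 10, runs 10→20
Shipment 3: waits 20, runs 20→31
Shipment 6: waits 31, runs 31→46
Shipment 9: waits 46, runs 46→63
Shipment 2: waits 63, runs 63→81
Shipment 1: waits 81, runs 81→103
Shipment 4: waits 103, runs 103→126
Sum = 0+4+10+20+31+46+63+81+103 = 358.

358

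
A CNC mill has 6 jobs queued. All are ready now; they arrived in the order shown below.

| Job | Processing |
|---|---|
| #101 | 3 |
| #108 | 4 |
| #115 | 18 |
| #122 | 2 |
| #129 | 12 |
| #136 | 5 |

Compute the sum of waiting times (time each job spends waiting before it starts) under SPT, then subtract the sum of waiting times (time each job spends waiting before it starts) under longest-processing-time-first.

SPT (increasing processing time): #122 #101 #108 #136 #129 #115.
#122: waits 0, runs 0→2
#101: waits 2, runs 2→5
#108: waits 5, runs 5→9
#136: waits 9, runs 9→14
#129: waits 14, runs 14→26
#115: waits 26, runs 26→44
Sum = 0+2+5+9+14+26 = 56.
LPT (decreasing processing time): #115 #129 #136 #108 #101 #122.
#115: waits 0, runs 0→18
#129: waits 18, runs 18→30
#136: waits 30, runs 30→35
#108: waits 35, runs 35→39
#101: waits 39, runs 39→42
#122: waits 42, runs 42→44
Sum = 0+18+30+35+39+42 = 164.
Difference = 56 − 164 = -108.

-108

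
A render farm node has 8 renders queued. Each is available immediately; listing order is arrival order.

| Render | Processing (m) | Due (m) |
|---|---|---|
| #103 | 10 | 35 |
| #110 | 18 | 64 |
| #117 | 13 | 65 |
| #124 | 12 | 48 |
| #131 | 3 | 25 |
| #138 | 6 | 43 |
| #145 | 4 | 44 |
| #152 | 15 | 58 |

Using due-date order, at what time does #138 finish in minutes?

19

EDD (increasing due date): #131 #103 #138 #145 #124 #152 #110 #117.
#131: 0→3
#103: 3→13
#138: 13→19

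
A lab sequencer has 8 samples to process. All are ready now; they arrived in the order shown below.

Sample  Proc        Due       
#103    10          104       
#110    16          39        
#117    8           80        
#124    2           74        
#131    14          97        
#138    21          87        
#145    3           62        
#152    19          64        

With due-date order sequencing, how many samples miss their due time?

EDD (increasing due date): #110 #145 #152 #124 #117 #138 #131 #103.
#110: 0→16, due 39, tardiness 0
#145: 16→19, due 62, tardiness 0
#152: 19→38, due 64, tardiness 0
#124: 38→40, due 74, tardiness 0
#117: 40→48, due 80, tardiness 0
#138: 48→69, due 87, tardiness 0
#131: 69→83, due 97, tardiness 0
#103: 83→93, due 104, tardiness 0
Late samples: 0.

0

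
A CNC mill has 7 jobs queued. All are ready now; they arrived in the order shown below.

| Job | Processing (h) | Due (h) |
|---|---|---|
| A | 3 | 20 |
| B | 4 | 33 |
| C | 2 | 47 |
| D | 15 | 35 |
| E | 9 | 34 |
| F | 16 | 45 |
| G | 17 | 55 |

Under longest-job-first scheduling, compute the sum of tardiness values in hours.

LPT (decreasing processing time): G F D E B A C.
G: 0→17, due 55, tardiness 0
F: 17→33, due 45, tardiness 0
D: 33→48, due 35, tardiness 13
E: 48→57, due 34, tardiness 23
B: 57→61, due 33, tardiness 28
A: 61→64, due 20, tardiness 44
C: 64→66, due 47, tardiness 19
Sum = 0+0+13+23+28+44+19 = 127.

127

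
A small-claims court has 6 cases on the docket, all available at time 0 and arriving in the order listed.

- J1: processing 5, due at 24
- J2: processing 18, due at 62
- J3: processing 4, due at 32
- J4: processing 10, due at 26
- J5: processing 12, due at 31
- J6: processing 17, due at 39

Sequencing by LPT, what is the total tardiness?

LPT (decreasing processing time): J2 J6 J5 J4 J1 J3.
J2: 0→18, due 62, tardiness 0
J6: 18→35, due 39, tardiness 0
J5: 35→47, due 31, tardiness 16
J4: 47→57, due 26, tardiness 31
J1: 57→62, due 24, tardiness 38
J3: 62→66, due 32, tardiness 34
Sum = 0+0+16+31+38+34 = 119.

119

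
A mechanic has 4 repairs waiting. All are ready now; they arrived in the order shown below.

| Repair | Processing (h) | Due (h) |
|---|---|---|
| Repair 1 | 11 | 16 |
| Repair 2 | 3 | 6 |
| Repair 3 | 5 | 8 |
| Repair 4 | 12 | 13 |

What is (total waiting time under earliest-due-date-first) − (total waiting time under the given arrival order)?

EDD (increasing due date): Repair 2 Repair 3 Repair 4 Repair 1.
Repair 2: waits 0, runs 0→3
Repair 3: waits 3, runs 3→8
Repair 4: waits 8, runs 8→20
Repair 1: waits 20, runs 20→31
Sum = 0+3+8+20 = 31.
FIFO (arrival order): Repair 1 Repair 2 Repair 3 Repair 4.
Repair 1: waits 0, runs 0→11
Repair 2: waits 11, runs 11→14
Repair 3: waits 14, runs 14→19
Repair 4: waits 19, runs 19→31
Sum = 0+11+14+19 = 44.
Difference = 31 − 44 = -13.

-13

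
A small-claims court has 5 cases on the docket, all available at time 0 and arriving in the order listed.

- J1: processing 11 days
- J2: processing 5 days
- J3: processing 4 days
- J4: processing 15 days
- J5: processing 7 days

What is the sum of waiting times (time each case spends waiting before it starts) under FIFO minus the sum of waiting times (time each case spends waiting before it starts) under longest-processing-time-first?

-30

FIFO (arrival order): J1 J2 J3 J4 J5.
J1: waits 0, runs 0→11
J2: waits 11, runs 11→16
J3: waits 16, runs 16→20
J4: waits 20, runs 20→35
J5: waits 35, runs 35→42
Sum = 0+11+16+20+35 = 82.
LPT (decreasing processing time): J4 J1 J5 J2 J3.
J4: waits 0, runs 0→15
J1: waits 15, runs 15→26
J5: waits 26, runs 26→33
J2: waits 33, runs 33→38
J3: waits 38, runs 38→42
Sum = 0+15+26+33+38 = 112.
Difference = 82 − 112 = -30.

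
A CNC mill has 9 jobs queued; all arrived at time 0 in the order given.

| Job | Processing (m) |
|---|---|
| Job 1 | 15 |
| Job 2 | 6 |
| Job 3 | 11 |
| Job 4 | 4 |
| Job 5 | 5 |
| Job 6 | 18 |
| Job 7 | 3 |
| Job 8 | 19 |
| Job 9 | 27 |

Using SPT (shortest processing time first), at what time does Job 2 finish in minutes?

18

SPT (increasing processing time): Job 7 Job 4 Job 5 Job 2 Job 3 Job 1 Job 6 Job 8 Job 9.
Job 7: 0→3
Job 4: 3→7
Job 5: 7→12
Job 2: 12→18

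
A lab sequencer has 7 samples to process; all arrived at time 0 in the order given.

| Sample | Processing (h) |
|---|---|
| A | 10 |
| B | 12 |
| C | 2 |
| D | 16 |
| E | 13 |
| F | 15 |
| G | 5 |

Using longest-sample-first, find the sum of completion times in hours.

LPT (decreasing processing time): D F E B A G C.
D: 0→16
F: 16→31
E: 31→44
B: 44→56
A: 56→66
G: 66→71
C: 71→73
Sum = 16+31+44+56+66+71+73 = 357.

357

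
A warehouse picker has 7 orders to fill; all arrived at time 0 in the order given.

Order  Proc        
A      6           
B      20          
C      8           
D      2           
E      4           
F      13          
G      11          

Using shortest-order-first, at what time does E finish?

SPT (increasing processing time): D E A C G F B.
D: 0→2
E: 2→6

6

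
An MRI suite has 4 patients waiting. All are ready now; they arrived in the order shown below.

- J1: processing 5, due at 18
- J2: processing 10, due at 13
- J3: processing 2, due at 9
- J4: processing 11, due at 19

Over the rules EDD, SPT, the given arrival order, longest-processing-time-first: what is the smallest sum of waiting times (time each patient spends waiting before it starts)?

26

EDD (increasing due date): J3 J2 J1 J4.
J3: waits 0, runs 0→2
J2: waits 2, runs 2→12
J1: waits 12, runs 12→17
J4: waits 17, runs 17→28
Sum = 0+2+12+17 = 31.
SPT (increasing processing time): J3 J1 J2 J4.
J3: waits 0, runs 0→2
J1: waits 2, runs 2→7
J2: waits 7, runs 7→17
J4: waits 17, runs 17→28
Sum = 0+2+7+17 = 26.
FIFO (arrival order): J1 J2 J3 J4.
J1: waits 0, runs 0→5
J2: waits 5, runs 5→15
J3: waits 15, runs 15→17
J4: waits 17, runs 17→28
Sum = 0+5+15+17 = 37.
LPT (decreasing processing time): J4 J2 J1 J3.
J4: waits 0, runs 0→11
J2: waits 11, runs 11→21
J1: waits 21, runs 21→26
J3: waits 26, runs 26→28
Sum = 0+11+21+26 = 58.
EDD 31, SPT 26, FIFO 37, LPT 58 → minimum 26.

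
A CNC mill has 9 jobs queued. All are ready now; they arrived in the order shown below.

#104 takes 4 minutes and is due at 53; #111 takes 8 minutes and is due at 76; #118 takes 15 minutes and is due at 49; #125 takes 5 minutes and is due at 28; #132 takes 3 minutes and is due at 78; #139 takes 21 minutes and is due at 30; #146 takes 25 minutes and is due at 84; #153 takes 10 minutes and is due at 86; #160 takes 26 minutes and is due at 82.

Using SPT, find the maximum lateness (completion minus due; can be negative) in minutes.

SPT (increasing processing time): #132 #104 #125 #111 #153 #118 #139 #146 #160.
#132: 0→3, due 78, lateness -75
#104: 3→7, due 53, lateness -46
#125: 7→12, due 28, lateness -16
#111: 12→20, due 76, lateness -56
#153: 20→30, due 86, lateness -56
#118: 30→45, due 49, lateness -4
#139: 45→66, due 30, lateness 36
#146: 66→91, due 84, lateness 7
#160: 91→117, due 82, lateness 35
Maximum = 36.

36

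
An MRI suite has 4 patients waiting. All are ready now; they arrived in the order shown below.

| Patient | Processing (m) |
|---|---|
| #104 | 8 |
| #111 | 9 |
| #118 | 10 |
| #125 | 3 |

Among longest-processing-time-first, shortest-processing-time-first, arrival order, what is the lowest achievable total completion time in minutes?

LPT (decreasing processing time): #118 #111 #104 #125.
#118: 0→10
#111: 10→19
#104: 19→27
#125: 27→30
Sum = 10+19+27+30 = 86.
SPT (increasing processing time): #125 #104 #111 #118.
#125: 0→3
#104: 3→11
#111: 11→20
#118: 20→30
Sum = 3+11+20+30 = 64.
FIFO (arrival order): #104 #111 #118 #125.
#104: 0→8
#111: 8→17
#118: 17→27
#125: 27→30
Sum = 8+17+27+30 = 82.
LPT 86, SPT 64, FIFO 82 → minimum 64.

64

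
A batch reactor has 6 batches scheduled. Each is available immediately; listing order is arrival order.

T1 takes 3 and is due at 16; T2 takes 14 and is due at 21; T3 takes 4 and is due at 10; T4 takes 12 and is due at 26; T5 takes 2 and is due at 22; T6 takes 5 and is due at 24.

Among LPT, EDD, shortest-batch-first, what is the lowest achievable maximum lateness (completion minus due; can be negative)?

LPT (decreasing processing time): T2 T4 T6 T3 T1 T5.
T2: 0→14, due 21, lateness -7
T4: 14→26, due 26, lateness 0
T6: 26→31, due 24, lateness 7
T3: 31→35, due 10, lateness 25
T1: 35→38, due 16, lateness 22
T5: 38→40, due 22, lateness 18
Maximum = 25.
EDD (increasing due date): T3 T1 T2 T5 T6 T4.
T3: 0→4, due 10, lateness -6
T1: 4→7, due 16, lateness -9
T2: 7→21, due 21, lateness 0
T5: 21→23, due 22, lateness 1
T6: 23→28, due 24, lateness 4
T4: 28→40, due 26, lateness 14
Maximum = 14.
SPT (increasing processing time): T5 T1 T3 T6 T4 T2.
T5: 0→2, due 22, lateness -20
T1: 2→5, due 16, lateness -11
T3: 5→9, due 10, lateness -1
T6: 9→14, due 24, lateness -10
T4: 14→26, due 26, lateness 0
T2: 26→40, due 21, lateness 19
Maximum = 19.
LPT 25, EDD 14, SPT 19 → minimum 14.

14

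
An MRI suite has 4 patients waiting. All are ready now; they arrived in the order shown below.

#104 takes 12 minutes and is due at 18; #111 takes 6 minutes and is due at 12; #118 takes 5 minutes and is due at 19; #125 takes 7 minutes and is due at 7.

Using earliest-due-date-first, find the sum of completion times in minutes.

75

EDD (increasing due date): #125 #111 #104 #118.
#125: 0→7
#111: 7→13
#104: 13→25
#118: 25→30
Sum = 7+13+25+30 = 75.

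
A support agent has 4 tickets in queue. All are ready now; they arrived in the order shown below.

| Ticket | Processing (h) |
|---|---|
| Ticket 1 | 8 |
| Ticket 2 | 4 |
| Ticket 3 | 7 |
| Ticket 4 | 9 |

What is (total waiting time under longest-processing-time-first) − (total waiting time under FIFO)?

LPT (decreasing processing time): Ticket 4 Ticket 1 Ticket 3 Ticket 2.
Ticket 4: waits 0, runs 0→9
Ticket 1: waits 9, runs 9→17
Ticket 3: waits 17, runs 17→24
Ticket 2: waits 24, runs 24→28
Sum = 0+9+17+24 = 50.
FIFO (arrival order): Ticket 1 Ticket 2 Ticket 3 Ticket 4.
Ticket 1: waits 0, runs 0→8
Ticket 2: waits 8, runs 8→12
Ticket 3: waits 12, runs 12→19
Ticket 4: waits 19, runs 19→28
Sum = 0+8+12+19 = 39.
Difference = 50 − 39 = 11.

11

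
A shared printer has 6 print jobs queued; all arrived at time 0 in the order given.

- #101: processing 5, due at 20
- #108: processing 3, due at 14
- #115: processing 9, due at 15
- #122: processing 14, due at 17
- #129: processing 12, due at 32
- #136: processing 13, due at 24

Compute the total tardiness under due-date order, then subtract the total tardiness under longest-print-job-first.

-54

EDD (increasing due date): #108 #115 #122 #101 #136 #129.
#108: 0→3, due 14, tardiness 0
#115: 3→12, due 15, tardiness 0
#122: 12→26, due 17, tardiness 9
#101: 26→31, due 20, tardiness 11
#136: 31→44, due 24, tardiness 20
#129: 44→56, due 32, tardiness 24
Sum = 0+0+9+11+20+24 = 64.
LPT (decreasing processing time): #122 #136 #129 #115 #101 #108.
#122: 0→14, due 17, tardiness 0
#136: 14→27, due 24, tardiness 3
#129: 27→39, due 32, tardiness 7
#115: 39→48, due 15, tardiness 33
#101: 48→53, due 20, tardiness 33
#108: 53→56, due 14, tardiness 42
Sum = 0+3+7+33+33+42 = 118.
Difference = 64 − 118 = -54.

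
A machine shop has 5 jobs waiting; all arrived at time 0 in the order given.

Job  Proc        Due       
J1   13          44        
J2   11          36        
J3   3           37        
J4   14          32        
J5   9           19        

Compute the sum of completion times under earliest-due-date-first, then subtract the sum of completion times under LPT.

-23

EDD (increasing due date): J5 J4 J2 J3 J1.
J5: 0→9
J4: 9→23
J2: 23→34
J3: 34→37
J1: 37→50
Sum = 9+23+34+37+50 = 153.
LPT (decreasing processing time): J4 J1 J2 J5 J3.
J4: 0→14
J1: 14→27
J2: 27→38
J5: 38→47
J3: 47→50
Sum = 14+27+38+47+50 = 176.
Difference = 153 − 176 = -23.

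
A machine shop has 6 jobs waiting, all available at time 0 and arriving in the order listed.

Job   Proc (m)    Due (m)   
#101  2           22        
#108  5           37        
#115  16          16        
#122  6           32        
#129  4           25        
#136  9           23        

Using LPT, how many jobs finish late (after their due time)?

LPT (decreasing processing time): #115 #136 #122 #108 #129 #101.
#115: 0→16, due 16, tardiness 0
#136: 16→25, due 23, tardiness 2
#122: 25→31, due 32, tardiness 0
#108: 31→36, due 37, tardiness 0
#129: 36→40, due 25, tardiness 15
#101: 40→42, due 22, tardiness 20
Late jobs: 3.

3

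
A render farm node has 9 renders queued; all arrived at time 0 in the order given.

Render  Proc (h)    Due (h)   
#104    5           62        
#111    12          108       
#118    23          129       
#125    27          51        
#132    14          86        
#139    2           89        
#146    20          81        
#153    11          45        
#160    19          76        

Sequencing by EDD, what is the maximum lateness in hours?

10

EDD (increasing due date): #153 #125 #104 #160 #146 #132 #139 #111 #118.
#153: 0→11, due 45, lateness -34
#125: 11→38, due 51, lateness -13
#104: 38→43, due 62, lateness -19
#160: 43→62, due 76, lateness -14
#146: 62→82, due 81, lateness 1
#132: 82→96, due 86, lateness 10
#139: 96→98, due 89, lateness 9
#111: 98→110, due 108, lateness 2
#118: 110→133, due 129, lateness 4
Maximum = 10.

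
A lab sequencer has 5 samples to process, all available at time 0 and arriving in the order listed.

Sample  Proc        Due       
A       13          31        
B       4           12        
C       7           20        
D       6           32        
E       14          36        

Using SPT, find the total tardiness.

8

SPT (increasing processing time): B D C A E.
B: 0→4, due 12, tardiness 0
D: 4→10, due 32, tardiness 0
C: 10→17, due 20, tardiness 0
A: 17→30, due 31, tardiness 0
E: 30→44, due 36, tardiness 8
Sum = 0+0+0+0+8 = 8.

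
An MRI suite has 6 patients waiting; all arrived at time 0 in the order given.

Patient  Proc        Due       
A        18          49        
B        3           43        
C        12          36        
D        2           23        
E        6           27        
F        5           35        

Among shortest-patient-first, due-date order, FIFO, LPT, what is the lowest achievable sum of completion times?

SPT (increasing processing time): D B F E C A.
D: 0→2
B: 2→5
F: 5→10
E: 10→16
C: 16→28
A: 28→46
Sum = 2+5+10+16+28+46 = 107.
EDD (increasing due date): D E F C B A.
D: 0→2
E: 2→8
F: 8→13
C: 13→25
B: 25→28
A: 28→46
Sum = 2+8+13+25+28+46 = 122.
FIFO (arrival order): A B C D E F.
A: 0→18
B: 18→21
C: 21→33
D: 33→35
E: 35→41
F: 41→46
Sum = 18+21+33+35+41+46 = 194.
LPT (decreasing processing time): A C E F B D.
A: 0→18
C: 18→30
E: 30→36
F: 36→41
B: 41→44
D: 44→46
Sum = 18+30+36+41+44+46 = 215.
SPT 107, EDD 122, FIFO 194, LPT 215 → minimum 107.

107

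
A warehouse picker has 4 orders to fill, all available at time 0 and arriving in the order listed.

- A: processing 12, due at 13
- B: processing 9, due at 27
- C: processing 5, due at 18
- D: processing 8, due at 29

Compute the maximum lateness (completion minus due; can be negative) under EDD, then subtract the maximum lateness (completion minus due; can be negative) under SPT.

EDD (increasing due date): A C B D.
A: 0→12, due 13, lateness -1
C: 12→17, due 18, lateness -1
B: 17→26, due 27, lateness -1
D: 26→34, due 29, lateness 5
Maximum = 5.
SPT (increasing processing time): C D B A.
C: 0→5, due 18, lateness -13
D: 5→13, due 29, lateness -16
B: 13→22, due 27, lateness -5
A: 22→34, due 13, lateness 21
Maximum = 21.
Difference = 5 − 21 = -16.

-16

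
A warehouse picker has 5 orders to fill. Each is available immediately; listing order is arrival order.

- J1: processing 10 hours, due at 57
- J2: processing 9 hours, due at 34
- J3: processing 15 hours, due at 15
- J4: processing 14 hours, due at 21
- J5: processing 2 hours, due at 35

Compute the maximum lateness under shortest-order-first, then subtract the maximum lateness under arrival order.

SPT (increasing processing time): J5 J2 J1 J4 J3.
J5: 0→2, due 35, lateness -33
J2: 2→11, due 34, lateness -23
J1: 11→21, due 57, lateness -36
J4: 21→35, due 21, lateness 14
J3: 35→50, due 15, lateness 35
Maximum = 35.
FIFO (arrival order): J1 J2 J3 J4 J5.
J1: 0→10, due 57, lateness -47
J2: 10→19, due 34, lateness -15
J3: 19→34, due 15, lateness 19
J4: 34→48, due 21, lateness 27
J5: 48→50, due 35, lateness 15
Maximum = 27.
Difference = 35 − 27 = 8.

8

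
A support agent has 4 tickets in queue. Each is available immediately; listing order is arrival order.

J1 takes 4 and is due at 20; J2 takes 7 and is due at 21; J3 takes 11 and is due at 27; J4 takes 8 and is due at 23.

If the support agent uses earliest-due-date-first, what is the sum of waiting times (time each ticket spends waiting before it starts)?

34

EDD (increasing due date): J1 J2 J4 J3.
J1: waits 0, runs 0→4
J2: waits 4, runs 4→11
J4: waits 11, runs 11→19
J3: waits 19, runs 19→30
Sum = 0+4+11+19 = 34.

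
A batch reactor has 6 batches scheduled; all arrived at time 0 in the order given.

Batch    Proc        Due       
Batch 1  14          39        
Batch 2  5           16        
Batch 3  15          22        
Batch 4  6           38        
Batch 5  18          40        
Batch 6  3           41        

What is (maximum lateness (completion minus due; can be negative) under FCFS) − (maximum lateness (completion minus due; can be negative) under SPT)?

-1

FIFO (arrival order): Batch 1 Batch 2 Batch 3 Batch 4 Batch 5 Batch 6.
Batch 1: 0→14, due 39, lateness -25
Batch 2: 14→19, due 16, lateness 3
Batch 3: 19→34, due 22, lateness 12
Batch 4: 34→40, due 38, lateness 2
Batch 5: 40→58, due 40, lateness 18
Batch 6: 58→61, due 41, lateness 20
Maximum = 20.
SPT (increasing processing time): Batch 6 Batch 2 Batch 4 Batch 1 Batch 3 Batch 5.
Batch 6: 0→3, due 41, lateness -38
Batch 2: 3→8, due 16, lateness -8
Batch 4: 8→14, due 38, lateness -24
Batch 1: 14→28, due 39, lateness -11
Batch 3: 28→43, due 22, lateness 21
Batch 5: 43→61, due 40, lateness 21
Maximum = 21.
Difference = 20 − 21 = -1.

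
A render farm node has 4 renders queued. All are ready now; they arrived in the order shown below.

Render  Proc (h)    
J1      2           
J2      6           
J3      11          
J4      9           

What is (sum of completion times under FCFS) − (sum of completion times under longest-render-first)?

FIFO (arrival order): J1 J2 J3 J4.
J1: 0→2
J2: 2→8
J3: 8→19
J4: 19→28
Sum = 2+8+19+28 = 57.
LPT (decreasing processing time): J3 J4 J2 J1.
J3: 0→11
J4: 11→20
J2: 20→26
J1: 26→28
Sum = 11+20+26+28 = 85.
Difference = 57 − 85 = -28.

-28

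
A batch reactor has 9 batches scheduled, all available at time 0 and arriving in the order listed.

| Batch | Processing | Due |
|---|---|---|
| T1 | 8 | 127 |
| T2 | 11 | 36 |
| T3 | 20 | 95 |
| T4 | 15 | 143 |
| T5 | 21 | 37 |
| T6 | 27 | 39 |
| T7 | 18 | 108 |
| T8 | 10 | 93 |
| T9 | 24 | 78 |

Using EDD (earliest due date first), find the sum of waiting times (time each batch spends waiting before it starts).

EDD (increasing due date): T2 T5 T6 T9 T8 T3 T7 T1 T4.
T2: waits 0, runs 0→11
T5: waits 11, runs 11→32
T6: waits 32, runs 32→59
T9: waits 59, runs 59→83
T8: waits 83, runs 83→93
T3: waits 93, runs 93→113
T7: waits 113, runs 113→131
T1: waits 131, runs 131→139
T4: waits 139, runs 139→154
Sum = 0+11+32+59+83+93+113+131+139 = 661.

661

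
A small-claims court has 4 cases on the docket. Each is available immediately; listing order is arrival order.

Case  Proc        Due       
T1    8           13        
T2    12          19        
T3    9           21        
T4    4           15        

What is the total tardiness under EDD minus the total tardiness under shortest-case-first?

EDD (increasing due date): T1 T4 T2 T3.
T1: 0→8, due 13, tardiness 0
T4: 8→12, due 15, tardiness 0
T2: 12→24, due 19, tardiness 5
T3: 24→33, due 21, tardiness 12
Sum = 0+0+5+12 = 17.
SPT (increasing processing time): T4 T1 T3 T2.
T4: 0→4, due 15, tardiness 0
T1: 4→12, due 13, tardiness 0
T3: 12→21, due 21, tardiness 0
T2: 21→33, due 19, tardiness 14
Sum = 0+0+0+14 = 14.
Difference = 17 − 14 = 3.

3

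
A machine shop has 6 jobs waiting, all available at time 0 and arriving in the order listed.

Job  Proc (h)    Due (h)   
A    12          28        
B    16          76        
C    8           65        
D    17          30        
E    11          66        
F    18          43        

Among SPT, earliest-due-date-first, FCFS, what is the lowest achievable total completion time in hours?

SPT (increasing processing time): C E A B D F.
C: 0→8
E: 8→19
A: 19→31
B: 31→47
D: 47→64
F: 64→82
Sum = 8+19+31+47+64+82 = 251.
EDD (increasing due date): A D F C E B.
A: 0→12
D: 12→29
F: 29→47
C: 47→55
E: 55→66
B: 66→82
Sum = 12+29+47+55+66+82 = 291.
FIFO (arrival order): A B C D E F.
A: 0→12
B: 12→28
C: 28→36
D: 36→53
E: 53→64
F: 64→82
Sum = 12+28+36+53+64+82 = 275.
SPT 251, EDD 291, FIFO 275 → minimum 251.

251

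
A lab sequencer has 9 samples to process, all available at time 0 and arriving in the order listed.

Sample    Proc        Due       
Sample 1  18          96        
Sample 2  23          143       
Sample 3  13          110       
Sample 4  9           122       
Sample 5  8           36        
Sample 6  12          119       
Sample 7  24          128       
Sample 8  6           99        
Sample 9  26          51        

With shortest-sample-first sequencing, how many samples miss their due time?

SPT (increasing processing time): Sample 8 Sample 5 Sample 4 Sample 6 Sample 3 Sample 1 Sample 2 Sample 7 Sample 9.
Sample 8: 0→6, due 99, tardiness 0
Sample 5: 6→14, due 36, tardiness 0
Sample 4: 14→23, due 122, tardiness 0
Sample 6: 23→35, due 119, tardiness 0
Sample 3: 35→48, due 110, tardiness 0
Sample 1: 48→66, due 96, tardiness 0
Sample 2: 66→89, due 143, tardiness 0
Sample 7: 89→113, due 128, tardiness 0
Sample 9: 113→139, due 51, tardiness 88
Late samples: 1.

1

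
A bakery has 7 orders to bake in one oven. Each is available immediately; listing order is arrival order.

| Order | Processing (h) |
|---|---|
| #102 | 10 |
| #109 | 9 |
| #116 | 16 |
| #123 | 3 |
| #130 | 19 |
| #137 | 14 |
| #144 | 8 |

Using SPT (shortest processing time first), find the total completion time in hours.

SPT (increasing processing time): #123 #144 #109 #102 #137 #116 #130.
#123: 0→3
#144: 3→11
#109: 11→20
#102: 20→30
#137: 30→44
#116: 44→60
#130: 60→79
Sum = 3+11+20+30+44+60+79 = 247.

247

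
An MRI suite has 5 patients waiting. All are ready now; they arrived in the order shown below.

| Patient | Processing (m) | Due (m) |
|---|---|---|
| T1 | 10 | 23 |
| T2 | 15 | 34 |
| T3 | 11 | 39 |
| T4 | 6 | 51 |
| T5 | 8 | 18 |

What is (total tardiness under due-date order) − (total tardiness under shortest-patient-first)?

EDD (increasing due date): T5 T1 T2 T3 T4.
T5: 0→8, due 18, tardiness 0
T1: 8→18, due 23, tardiness 0
T2: 18→33, due 34, tardiness 0
T3: 33→44, due 39, tardiness 5
T4: 44→50, due 51, tardiness 0
Sum = 0+0+0+5+0 = 5.
SPT (increasing processing time): T4 T5 T1 T3 T2.
T4: 0→6, due 51, tardiness 0
T5: 6→14, due 18, tardiness 0
T1: 14→24, due 23, tardiness 1
T3: 24→35, due 39, tardiness 0
T2: 35→50, due 34, tardiness 16
Sum = 0+0+1+0+16 = 17.
Difference = 5 − 17 = -12.

-12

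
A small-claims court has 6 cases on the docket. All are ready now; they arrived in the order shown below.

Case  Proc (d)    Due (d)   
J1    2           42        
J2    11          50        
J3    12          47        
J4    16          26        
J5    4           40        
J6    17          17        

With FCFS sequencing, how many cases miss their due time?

FIFO (arrival order): J1 J2 J3 J4 J5 J6.
J1: 0→2, due 42, tardiness 0
J2: 2→13, due 50, tardiness 0
J3: 13→25, due 47, tardiness 0
J4: 25→41, due 26, tardiness 15
J5: 41→45, due 40, tardiness 5
J6: 45→62, due 17, tardiness 45
Late cases: 3.

3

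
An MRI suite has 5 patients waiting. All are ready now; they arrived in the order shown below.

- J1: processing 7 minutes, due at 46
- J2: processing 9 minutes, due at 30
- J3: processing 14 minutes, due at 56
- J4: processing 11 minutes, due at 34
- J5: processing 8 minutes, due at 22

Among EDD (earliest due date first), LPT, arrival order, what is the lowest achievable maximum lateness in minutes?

-6

EDD (increasing due date): J5 J2 J4 J1 J3.
J5: 0→8, due 22, lateness -14
J2: 8→17, due 30, lateness -13
J4: 17→28, due 34, lateness -6
J1: 28→35, due 46, lateness -11
J3: 35→49, due 56, lateness -7
Maximum = -6.
LPT (decreasing processing time): J3 J4 J2 J5 J1.
J3: 0→14, due 56, lateness -42
J4: 14→25, due 34, lateness -9
J2: 25→34, due 30, lateness 4
J5: 34→42, due 22, lateness 20
J1: 42→49, due 46, lateness 3
Maximum = 20.
FIFO (arrival order): J1 J2 J3 J4 J5.
J1: 0→7, due 46, lateness -39
J2: 7→16, due 30, lateness -14
J3: 16→30, due 56, lateness -26
J4: 30→41, due 34, lateness 7
J5: 41→49, due 22, lateness 27
Maximum = 27.
EDD -6, LPT 20, FIFO 27 → minimum -6.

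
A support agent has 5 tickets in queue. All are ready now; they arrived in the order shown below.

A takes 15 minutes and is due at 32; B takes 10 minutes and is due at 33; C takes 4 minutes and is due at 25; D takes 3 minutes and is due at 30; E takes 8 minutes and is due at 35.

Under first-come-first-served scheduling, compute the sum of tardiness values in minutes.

FIFO (arrival order): A B C D E.
A: 0→15, due 32, tardiness 0
B: 15→25, due 33, tardiness 0
C: 25→29, due 25, tardiness 4
D: 29→32, due 30, tardiness 2
E: 32→40, due 35, tardiness 5
Sum = 0+0+4+2+5 = 11.

11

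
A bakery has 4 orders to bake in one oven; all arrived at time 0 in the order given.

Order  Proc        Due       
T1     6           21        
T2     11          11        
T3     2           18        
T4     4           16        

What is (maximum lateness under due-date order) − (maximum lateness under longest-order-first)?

EDD (increasing due date): T2 T4 T3 T1.
T2: 0→11, due 11, lateness 0
T4: 11→15, due 16, lateness -1
T3: 15→17, due 18, lateness -1
T1: 17→23, due 21, lateness 2
Maximum = 2.
LPT (decreasing processing time): T2 T1 T4 T3.
T2: 0→11, due 11, lateness 0
T1: 11→17, due 21, lateness -4
T4: 17→21, due 16, lateness 5
T3: 21→23, due 18, lateness 5
Maximum = 5.
Difference = 2 − 5 = -3.

-3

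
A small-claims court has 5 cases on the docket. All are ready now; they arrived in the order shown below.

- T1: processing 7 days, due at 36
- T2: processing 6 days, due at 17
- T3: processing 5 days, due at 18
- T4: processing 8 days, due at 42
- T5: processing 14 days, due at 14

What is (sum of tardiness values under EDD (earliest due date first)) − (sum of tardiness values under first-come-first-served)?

-16

EDD (increasing due date): T5 T2 T3 T1 T4.
T5: 0→14, due 14, tardiness 0
T2: 14→20, due 17, tardiness 3
T3: 20→25, due 18, tardiness 7
T1: 25→32, due 36, tardiness 0
T4: 32→40, due 42, tardiness 0
Sum = 0+3+7+0+0 = 10.
FIFO (arrival order): T1 T2 T3 T4 T5.
T1: 0→7, due 36, tardiness 0
T2: 7→13, due 17, tardiness 0
T3: 13→18, due 18, tardiness 0
T4: 18→26, due 42, tardiness 0
T5: 26→40, due 14, tardiness 26
Sum = 0+0+0+0+26 = 26.
Difference = 10 − 26 = -16.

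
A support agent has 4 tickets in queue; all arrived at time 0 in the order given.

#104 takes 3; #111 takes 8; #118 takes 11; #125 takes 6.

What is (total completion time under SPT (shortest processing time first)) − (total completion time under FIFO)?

SPT (increasing processing time): #104 #125 #111 #118.
#104: 0→3
#125: 3→9
#111: 9→17
#118: 17→28
Sum = 3+9+17+28 = 57.
FIFO (arrival order): #104 #111 #118 #125.
#104: 0→3
#111: 3→11
#118: 11→22
#125: 22→28
Sum = 3+11+22+28 = 64.
Difference = 57 − 64 = -7.

-7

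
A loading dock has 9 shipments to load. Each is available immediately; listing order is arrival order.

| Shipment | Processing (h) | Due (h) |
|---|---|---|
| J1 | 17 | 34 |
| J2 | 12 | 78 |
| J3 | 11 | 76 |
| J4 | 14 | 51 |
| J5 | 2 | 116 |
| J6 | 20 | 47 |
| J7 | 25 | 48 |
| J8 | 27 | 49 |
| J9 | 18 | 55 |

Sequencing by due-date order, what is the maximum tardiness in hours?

EDD (increasing due date): J1 J6 J7 J8 J4 J9 J3 J2 J5.
J1: 0→17, due 34, tardiness 0
J6: 17→37, due 47, tardiness 0
J7: 37→62, due 48, tardiness 14
J8: 62→89, due 49, tardiness 40
J4: 89→103, due 51, tardiness 52
J9: 103→121, due 55, tardiness 66
J3: 121→132, due 76, tardiness 56
J2: 132→144, due 78, tardiness 66
J5: 144→146, due 116, tardiness 30
Maximum = 66.

66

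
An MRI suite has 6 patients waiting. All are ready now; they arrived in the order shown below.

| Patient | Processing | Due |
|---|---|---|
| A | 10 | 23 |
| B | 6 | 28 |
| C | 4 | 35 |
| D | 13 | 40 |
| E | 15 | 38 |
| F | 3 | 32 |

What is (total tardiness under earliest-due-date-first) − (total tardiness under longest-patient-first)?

-52

EDD (increasing due date): A B F C E D.
A: 0→10, due 23, tardiness 0
B: 10→16, due 28, tardiness 0
F: 16→19, due 32, tardiness 0
C: 19→23, due 35, tardiness 0
E: 23→38, due 38, tardiness 0
D: 38→51, due 40, tardiness 11
Sum = 0+0+0+0+0+11 = 11.
LPT (decreasing processing time): E D A B C F.
E: 0→15, due 38, tardiness 0
D: 15→28, due 40, tardiness 0
A: 28→38, due 23, tardiness 15
B: 38→44, due 28, tardiness 16
C: 44→48, due 35, tardiness 13
F: 48→51, due 32, tardiness 19
Sum = 0+0+15+16+13+19 = 63.
Difference = 11 − 63 = -52.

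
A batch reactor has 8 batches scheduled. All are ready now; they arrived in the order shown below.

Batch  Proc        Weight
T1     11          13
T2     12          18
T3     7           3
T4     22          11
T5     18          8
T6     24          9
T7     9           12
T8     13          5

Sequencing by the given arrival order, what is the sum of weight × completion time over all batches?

4441

FIFO (arrival order): T1 T2 T3 T4 T5 T6 T7 T8.
T1: finishes 11, weight 13, w·C = 143
T2: finishes 23, weight 18, w·C = 414
T3: finishes 30, weight 3, w·C = 90
T4: finishes 52, weight 11, w·C = 572
T5: finishes 70, weight 8, w·C = 560
T6: finishes 94, weight 9, w·C = 846
T7: finishes 103, weight 12, w·C = 1236
T8: finishes 116, weight 5, w·C = 580
Sum = 143+414+90+572+560+846+1236+580 = 4441.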